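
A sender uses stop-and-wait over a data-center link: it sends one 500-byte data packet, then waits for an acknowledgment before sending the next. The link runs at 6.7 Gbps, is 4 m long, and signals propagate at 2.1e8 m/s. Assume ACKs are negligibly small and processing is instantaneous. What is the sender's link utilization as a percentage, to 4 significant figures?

94.00 %

t_tx = L/R = 4000/6700000000 = 5.97015e-07 s.
t_prop = 4/210000000 = 1.90476e-08 s; RTT = 3.80952e-08 s.
Cycle = t_tx + RTT = 6.3511e-07 s.
Utilization = t_tx / cycle = 5.97015e-07/6.3511e-07 = 94.00 %.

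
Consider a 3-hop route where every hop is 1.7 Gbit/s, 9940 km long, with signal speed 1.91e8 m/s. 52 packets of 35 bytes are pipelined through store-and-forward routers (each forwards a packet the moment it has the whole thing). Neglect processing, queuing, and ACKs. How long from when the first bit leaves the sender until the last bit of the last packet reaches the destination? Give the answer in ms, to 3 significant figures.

156 ms

Per-hop transmission t_tx = L/R = 280/1700000000 = 0.000164706 ms.
Per-hop propagation t_prop = 9940000/191000000 = 52.0419 ms.
Pipeline fill: first packet needs 3·t_tx to clear all hops; remaining 51 packets each add one t_tx.
Total = (3+52-1)·t_tx + 3·t_prop = 54·0.000164706 + 3·52.0419 = 156 ms.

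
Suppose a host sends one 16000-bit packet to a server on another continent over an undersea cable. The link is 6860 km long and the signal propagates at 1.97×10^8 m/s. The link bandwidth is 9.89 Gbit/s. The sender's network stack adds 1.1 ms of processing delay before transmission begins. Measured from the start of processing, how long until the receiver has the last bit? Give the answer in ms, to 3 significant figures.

35.9 ms

Transmission delay = L/R = 16000 / 9890000000 = 0.0016178 ms.
Propagation delay = d/s = 6860000 m / 197000000 m/s = 34.8223 ms.
Plus processing delay 1.1 ms = 1.1 ms.
Total = 35.9 ms.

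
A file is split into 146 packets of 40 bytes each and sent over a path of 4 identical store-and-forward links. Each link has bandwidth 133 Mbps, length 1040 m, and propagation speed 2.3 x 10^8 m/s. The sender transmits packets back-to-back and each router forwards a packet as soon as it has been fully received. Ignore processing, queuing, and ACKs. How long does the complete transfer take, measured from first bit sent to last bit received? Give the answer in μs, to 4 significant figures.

Per-hop transmission t_tx = L/R = 320/133000000 = 2.40602 μs.
Per-hop propagation t_prop = 1040/2.3e+08 = 4.52174 μs.
Pipeline fill: first packet needs 4·t_tx to clear all hops; remaining 145 packets each add one t_tx.
Total = (4+146-1)·t_tx + 4·t_prop = 149·2.40602 + 4·4.52174 = 376.6 μs.

376.6 μs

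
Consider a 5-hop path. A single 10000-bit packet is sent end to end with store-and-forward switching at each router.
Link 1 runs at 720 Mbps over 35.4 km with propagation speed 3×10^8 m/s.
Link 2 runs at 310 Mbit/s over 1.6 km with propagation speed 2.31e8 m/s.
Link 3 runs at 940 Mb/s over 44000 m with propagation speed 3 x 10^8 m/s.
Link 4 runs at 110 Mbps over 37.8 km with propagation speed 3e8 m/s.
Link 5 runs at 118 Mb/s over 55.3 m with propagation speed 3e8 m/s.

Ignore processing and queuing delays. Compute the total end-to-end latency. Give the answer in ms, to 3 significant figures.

Transmission delays (L/R per hop): 0.0138889, 0.0322581, 0.0106383, 0.0909091, 0.0847458 ms; sum = 0.23244 ms.
Propagation delays (d/s per hop): 0.118, 0.00692641, 0.146667, 0.126, 0.000184333 ms; sum = 0.397777 ms.
End-to-end = 0.630 ms.

0.630 ms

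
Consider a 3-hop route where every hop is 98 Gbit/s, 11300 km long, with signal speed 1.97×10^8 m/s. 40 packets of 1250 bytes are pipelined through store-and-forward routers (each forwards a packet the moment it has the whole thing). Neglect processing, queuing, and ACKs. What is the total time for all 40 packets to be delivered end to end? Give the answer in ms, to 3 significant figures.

172 ms

Per-hop transmission t_tx = L/R = 10000/98000000000 = 0.000102041 ms.
Per-hop propagation t_prop = 11300000/197000000 = 57.3604 ms.
Pipeline fill: first packet needs 3·t_tx to clear all hops; remaining 39 packets each add one t_tx.
Total = (3+40-1)·t_tx + 3·t_prop = 42·0.000102041 + 3·57.3604 = 172 ms.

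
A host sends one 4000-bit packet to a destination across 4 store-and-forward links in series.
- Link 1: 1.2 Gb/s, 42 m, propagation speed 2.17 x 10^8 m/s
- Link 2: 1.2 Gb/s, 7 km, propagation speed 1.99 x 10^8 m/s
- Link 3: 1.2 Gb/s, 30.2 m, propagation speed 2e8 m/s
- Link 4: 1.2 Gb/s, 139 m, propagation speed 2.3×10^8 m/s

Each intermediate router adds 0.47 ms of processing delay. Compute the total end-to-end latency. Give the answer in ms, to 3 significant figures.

1.46 ms

Transmission delay per hop = L/R = 4000/1200000000 = 0.00333333 ms; 4 hops → 0.0133333 ms.
Propagation delays (d/s per hop): 0.000193548, 0.0351759, 0.000151, 0.000604348 ms; sum = 0.0361248 ms.
Processing at 3 router(s): 3 × 0.47 ms = 1.41 ms.
End-to-end = 1.46 ms.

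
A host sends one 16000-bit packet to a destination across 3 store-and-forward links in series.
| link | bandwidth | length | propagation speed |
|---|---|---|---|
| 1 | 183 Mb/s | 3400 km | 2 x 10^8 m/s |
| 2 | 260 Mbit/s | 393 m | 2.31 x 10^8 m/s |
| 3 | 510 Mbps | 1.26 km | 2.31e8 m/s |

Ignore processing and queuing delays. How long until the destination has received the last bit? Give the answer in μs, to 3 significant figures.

Transmission delays (L/R per hop): 87.4317, 61.5385, 31.3725 μs; sum = 180.343 μs.
Propagation delays (d/s per hop): 17000, 1.7013, 5.45455 μs; sum = 17007.2 μs.
End-to-end = 17200 μs.

17200 μs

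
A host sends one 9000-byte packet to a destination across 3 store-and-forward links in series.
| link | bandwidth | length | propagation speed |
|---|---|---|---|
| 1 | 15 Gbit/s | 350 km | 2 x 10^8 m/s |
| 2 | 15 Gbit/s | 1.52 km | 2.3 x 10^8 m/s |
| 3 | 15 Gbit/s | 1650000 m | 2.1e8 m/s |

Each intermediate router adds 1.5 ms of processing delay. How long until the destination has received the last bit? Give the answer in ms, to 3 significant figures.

12.6 ms

L = 9000 × 8 = 72000 bits.
Transmission delay per hop = L/R = 72000/15000000000 = 0.0048 ms; 3 hops → 0.0144 ms.
Propagation delays (d/s per hop): 1.75, 0.0066087, 7.85714 ms; sum = 9.61375 ms.
Processing at 2 router(s): 2 × 1.5 ms = 3 ms.
End-to-end = 12.6 ms.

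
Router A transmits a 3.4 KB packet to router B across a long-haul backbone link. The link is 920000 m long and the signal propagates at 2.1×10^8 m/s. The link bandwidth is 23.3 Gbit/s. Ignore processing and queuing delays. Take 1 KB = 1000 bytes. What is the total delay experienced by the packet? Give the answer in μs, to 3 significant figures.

L = 27200 bits.
Transmission delay = L/R = 27200 / 23300000000 = 1.16738 μs.
Propagation delay = d/s = 920000 m / 210000000 m/s = 4380.95 μs.
Total = 4380 μs.

4380 μs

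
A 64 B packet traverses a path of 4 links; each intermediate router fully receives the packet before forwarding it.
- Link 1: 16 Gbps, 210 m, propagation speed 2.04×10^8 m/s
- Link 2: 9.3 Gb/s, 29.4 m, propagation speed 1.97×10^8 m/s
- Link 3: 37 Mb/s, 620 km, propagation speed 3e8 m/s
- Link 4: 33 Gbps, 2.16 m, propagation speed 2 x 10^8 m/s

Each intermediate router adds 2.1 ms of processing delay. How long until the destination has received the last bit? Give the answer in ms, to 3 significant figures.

L = 64 × 8 = 512 bits.
Transmission delays (L/R per hop): 3.2e-05, 5.50538e-05, 0.0138378, 1.55152e-05 ms; sum = 0.0139404 ms.
Propagation delays (d/s per hop): 0.00102941, 0.000149239, 2.06667, 1.08e-05 ms; sum = 2.06786 ms.
Processing at 3 router(s): 3 × 2.1 ms = 6.3 ms.
End-to-end = 8.38 ms.

8.38 ms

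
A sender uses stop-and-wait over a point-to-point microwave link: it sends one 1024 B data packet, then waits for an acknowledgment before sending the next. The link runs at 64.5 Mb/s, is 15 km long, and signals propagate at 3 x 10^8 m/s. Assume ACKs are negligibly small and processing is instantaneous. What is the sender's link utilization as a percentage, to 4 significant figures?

t_tx = L/R = 8192/64500000 = 0.000127008 s.
t_prop = 15000/300000000 = 5e-05 s; RTT = 0.0001 s.
Cycle = t_tx + RTT = 0.000227008 s.
Utilization = t_tx / cycle = 0.000127008/0.000227008 = 55.95 %.

55.95 %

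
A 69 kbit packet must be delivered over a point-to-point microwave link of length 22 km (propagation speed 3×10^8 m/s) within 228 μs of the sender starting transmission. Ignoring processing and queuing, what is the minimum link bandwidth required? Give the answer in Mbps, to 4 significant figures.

446.1 Mbps

Propagation delay = 22000 / 300000000 = 73.3333 μs.
Transmission budget = 228 − 73.3333 = 154.667 μs.
R ≥ L / t_tx = 69000 bits / 0.000154667 s = 446.1 Mbps.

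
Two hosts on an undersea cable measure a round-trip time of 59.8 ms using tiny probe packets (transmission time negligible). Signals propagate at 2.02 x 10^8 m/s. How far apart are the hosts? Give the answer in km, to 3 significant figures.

One-way propagation = RTT/2 = 29.9 ms.
d = s × t = 202000000 × 0.0299 = 6040 km.

6040 km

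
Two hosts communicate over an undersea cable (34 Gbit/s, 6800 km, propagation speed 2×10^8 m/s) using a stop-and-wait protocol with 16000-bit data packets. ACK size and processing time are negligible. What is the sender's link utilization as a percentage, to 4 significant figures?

t_tx = L/R = 16000/34000000000 = 4.70588e-07 s.
t_prop = 6800000/200000000 = 0.034 s; RTT = 0.068 s.
Cycle = t_tx + RTT = 0.0680005 s.
Utilization = t_tx / cycle = 4.70588e-07/0.0680005 = 0.0006920 %.

0.0006920 %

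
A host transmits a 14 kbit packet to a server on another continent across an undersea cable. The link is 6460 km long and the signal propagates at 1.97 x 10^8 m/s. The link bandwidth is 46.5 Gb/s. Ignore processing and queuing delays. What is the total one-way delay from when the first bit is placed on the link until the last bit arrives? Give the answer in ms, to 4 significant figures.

32.79 ms

L = 14000 bits.
Transmission delay = L/R = 14000 / 46500000000 = 0.000301075 ms.
Propagation delay = d/s = 6460000 m / 197000000 m/s = 32.7919 ms.
Total = 32.79 ms.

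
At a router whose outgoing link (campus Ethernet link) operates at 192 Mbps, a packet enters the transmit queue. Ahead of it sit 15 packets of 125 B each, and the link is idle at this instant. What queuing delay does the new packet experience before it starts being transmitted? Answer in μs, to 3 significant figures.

78.1 μs

Each queued packet: L/R = 1000/192000000 = 5.20833 μs.
15 queued → 78.125 μs.
Queuing delay = 78.1 μs.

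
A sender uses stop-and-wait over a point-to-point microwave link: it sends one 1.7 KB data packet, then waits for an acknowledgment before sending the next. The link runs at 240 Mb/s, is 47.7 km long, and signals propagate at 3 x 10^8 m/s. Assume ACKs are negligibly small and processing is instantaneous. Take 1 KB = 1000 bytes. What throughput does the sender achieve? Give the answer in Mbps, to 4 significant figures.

t_tx = L/R = 13600/240000000 = 5.66667e-05 s.
t_prop = 47700/300000000 = 0.000159 s; RTT = 0.000318 s.
Cycle = t_tx + RTT = 0.000374667 s.
Throughput = L / cycle = 13600 / 0.000374667 = 36.30 Mbps.

36.30 Mbps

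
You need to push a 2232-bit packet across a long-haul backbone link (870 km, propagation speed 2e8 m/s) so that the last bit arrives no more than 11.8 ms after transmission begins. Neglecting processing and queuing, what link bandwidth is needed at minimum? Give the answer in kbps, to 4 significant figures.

299.6 kbps

Propagation delay = 870000 / 200000000 = 4.35 ms.
Transmission budget = 11.8 − 4.35 = 7.45 ms.
R ≥ L / t_tx = 2232 bits / 0.00745 s = 299.6 kbps.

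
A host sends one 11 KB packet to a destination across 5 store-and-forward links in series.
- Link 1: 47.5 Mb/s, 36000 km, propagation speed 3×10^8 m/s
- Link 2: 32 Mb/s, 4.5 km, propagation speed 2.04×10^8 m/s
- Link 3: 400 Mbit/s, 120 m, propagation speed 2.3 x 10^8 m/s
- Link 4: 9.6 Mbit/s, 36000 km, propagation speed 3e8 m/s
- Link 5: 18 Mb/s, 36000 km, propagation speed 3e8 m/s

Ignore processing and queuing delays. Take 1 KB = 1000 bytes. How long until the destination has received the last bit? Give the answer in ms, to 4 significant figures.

378.9 ms

L = 88000 bits.
Transmission delays (L/R per hop): 1.85263, 2.75, 0.22, 9.16667, 4.88889 ms; sum = 18.8782 ms.
Propagation delays (d/s per hop): 120, 0.0220588, 0.000521739, 120, 120 ms; sum = 360.023 ms.
End-to-end = 378.9 ms.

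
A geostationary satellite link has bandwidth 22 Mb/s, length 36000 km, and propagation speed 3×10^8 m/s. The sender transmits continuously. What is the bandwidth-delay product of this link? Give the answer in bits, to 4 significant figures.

Propagation delay = 36000000 / 300000000 = 0.12 s.
BDP = R × t_prop = 22000000 × 0.12 = 2640000 bits.

2640000 bits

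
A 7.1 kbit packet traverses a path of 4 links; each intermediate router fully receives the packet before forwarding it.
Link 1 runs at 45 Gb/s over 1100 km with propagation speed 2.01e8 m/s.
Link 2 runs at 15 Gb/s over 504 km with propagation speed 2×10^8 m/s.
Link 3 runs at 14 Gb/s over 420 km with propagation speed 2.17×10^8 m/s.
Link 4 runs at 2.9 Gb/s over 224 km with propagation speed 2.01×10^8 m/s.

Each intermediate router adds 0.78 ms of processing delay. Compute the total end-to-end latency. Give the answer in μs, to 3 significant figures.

L = 7100 bits.
Transmission delays (L/R per hop): 0.157778, 0.473333, 0.507143, 2.44828 μs; sum = 3.58653 μs.
Propagation delays (d/s per hop): 5472.64, 2520, 1935.48, 1114.43 μs; sum = 11042.5 μs.
Processing at 3 router(s): 3 × 0.78 ms = 2340 μs.
End-to-end = 13400 μs.

13400 μs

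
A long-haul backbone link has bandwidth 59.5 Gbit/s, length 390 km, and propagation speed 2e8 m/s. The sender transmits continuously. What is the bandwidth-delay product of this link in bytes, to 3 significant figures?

Propagation delay = 390000 / 200000000 = 0.00195 s.
BDP = R × t_prop = 59500000000 × 0.00195 = 116025000 bits.
In bytes: 116025000/8 = 14500000 bytes.

14500000 bytes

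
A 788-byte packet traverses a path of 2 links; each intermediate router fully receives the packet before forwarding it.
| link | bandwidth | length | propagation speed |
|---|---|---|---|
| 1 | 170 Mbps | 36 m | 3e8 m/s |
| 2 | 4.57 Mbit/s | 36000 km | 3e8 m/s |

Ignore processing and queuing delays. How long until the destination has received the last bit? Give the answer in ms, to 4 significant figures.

121.4 ms

L = 788 × 8 = 6304 bits.
Transmission delays (L/R per hop): 0.0370824, 1.37943 ms; sum = 1.41651 ms.
Propagation delays (d/s per hop): 0.00012, 120 ms; sum = 120 ms.
End-to-end = 121.4 ms.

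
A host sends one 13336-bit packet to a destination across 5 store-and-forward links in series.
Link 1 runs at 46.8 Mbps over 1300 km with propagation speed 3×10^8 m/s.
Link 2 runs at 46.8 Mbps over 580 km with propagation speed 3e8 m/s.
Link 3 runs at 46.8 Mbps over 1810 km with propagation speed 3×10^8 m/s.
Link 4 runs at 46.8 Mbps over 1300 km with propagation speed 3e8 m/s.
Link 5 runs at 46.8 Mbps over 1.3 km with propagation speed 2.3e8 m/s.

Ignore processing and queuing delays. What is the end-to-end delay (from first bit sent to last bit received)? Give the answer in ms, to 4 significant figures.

Transmission delay per hop = L/R = 13336/46800000 = 0.284957 ms; 5 hops → 1.42479 ms.
Propagation delays (d/s per hop): 4.33333, 1.93333, 6.03333, 4.33333, 0.00565217 ms; sum = 16.639 ms.
End-to-end = 18.06 ms.

18.06 ms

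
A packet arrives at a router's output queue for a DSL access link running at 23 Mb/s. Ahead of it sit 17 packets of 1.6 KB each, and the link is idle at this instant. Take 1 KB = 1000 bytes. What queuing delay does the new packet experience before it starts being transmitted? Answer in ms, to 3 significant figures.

Each queued packet: L/R = 12800/23000000 = 0.556522 ms.
17 queued → 9.46087 ms.
Queuing delay = 9.46 ms.

9.46 ms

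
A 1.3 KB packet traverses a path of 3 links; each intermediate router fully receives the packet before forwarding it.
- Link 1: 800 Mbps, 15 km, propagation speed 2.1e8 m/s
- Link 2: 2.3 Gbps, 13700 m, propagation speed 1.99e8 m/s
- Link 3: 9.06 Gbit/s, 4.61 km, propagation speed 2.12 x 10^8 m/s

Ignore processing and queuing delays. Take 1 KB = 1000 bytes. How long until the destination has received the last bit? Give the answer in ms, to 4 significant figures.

0.1807 ms

L = 10400 bits.
Transmission delays (L/R per hop): 0.013, 0.00452174, 0.0011479 ms; sum = 0.0186696 ms.
Propagation delays (d/s per hop): 0.0714286, 0.0688442, 0.0217453 ms; sum = 0.162018 ms.
End-to-end = 0.1807 ms.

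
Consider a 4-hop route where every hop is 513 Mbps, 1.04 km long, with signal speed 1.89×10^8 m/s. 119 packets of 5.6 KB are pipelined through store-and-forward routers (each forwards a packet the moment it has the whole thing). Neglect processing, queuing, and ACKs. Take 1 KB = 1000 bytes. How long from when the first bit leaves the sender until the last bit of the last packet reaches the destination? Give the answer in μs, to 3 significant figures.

Per-hop transmission t_tx = L/R = 44800/513000000 = 87.3294 μs.
Per-hop propagation t_prop = 1040/189000000 = 5.50265 μs.
Pipeline fill: first packet needs 4·t_tx to clear all hops; remaining 118 packets each add one t_tx.
Total = (4+119-1)·t_tx + 4·t_prop = 122·87.3294 + 4·5.50265 = 10700 μs.

10700 μs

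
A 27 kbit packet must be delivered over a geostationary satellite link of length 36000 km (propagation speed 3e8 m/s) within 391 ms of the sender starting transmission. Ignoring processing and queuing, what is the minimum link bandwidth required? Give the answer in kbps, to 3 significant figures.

Propagation delay = 36000000 / 300000000 = 120 ms.
Transmission budget = 391 − 120 = 271 ms.
R ≥ L / t_tx = 27000 bits / 0.271 s = 99.6 kbps.

99.6 kbps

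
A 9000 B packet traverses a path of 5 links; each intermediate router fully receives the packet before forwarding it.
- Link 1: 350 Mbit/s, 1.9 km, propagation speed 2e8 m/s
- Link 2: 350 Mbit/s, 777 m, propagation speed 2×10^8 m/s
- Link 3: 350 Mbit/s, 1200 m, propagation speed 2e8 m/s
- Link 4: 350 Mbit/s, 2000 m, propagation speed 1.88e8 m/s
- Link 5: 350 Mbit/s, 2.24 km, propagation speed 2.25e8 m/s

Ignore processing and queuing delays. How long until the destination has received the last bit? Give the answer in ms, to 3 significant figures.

L = 9000 × 8 = 72000 bits.
Transmission delay per hop = L/R = 72000/350000000 = 0.205714 ms; 5 hops → 1.02857 ms.
Propagation delays (d/s per hop): 0.0095, 0.003885, 0.006, 0.0106383, 0.00995556 ms; sum = 0.0399789 ms.
End-to-end = 1.07 ms.

1.07 ms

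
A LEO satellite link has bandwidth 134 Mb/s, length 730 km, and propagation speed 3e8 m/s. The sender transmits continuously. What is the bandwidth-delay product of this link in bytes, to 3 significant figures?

Propagation delay = 730000 / 300000000 = 0.00243333 s.
BDP = R × t_prop = 134000000 × 0.00243333 = 326067 bits.
In bytes: 326067/8 = 40800 bytes.

40800 bytes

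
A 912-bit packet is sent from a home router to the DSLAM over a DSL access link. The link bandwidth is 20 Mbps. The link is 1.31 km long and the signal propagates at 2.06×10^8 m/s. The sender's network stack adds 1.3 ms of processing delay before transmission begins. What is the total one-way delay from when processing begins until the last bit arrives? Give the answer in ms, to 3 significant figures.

1.35 ms

Transmission delay = L/R = 912 / 20000000 = 0.0456 ms.
Propagation delay = d/s = 1310 m / 206000000 m/s = 0.00635922 ms.
Plus processing delay 1.3 ms = 1.3 ms.
Total = 1.35 ms.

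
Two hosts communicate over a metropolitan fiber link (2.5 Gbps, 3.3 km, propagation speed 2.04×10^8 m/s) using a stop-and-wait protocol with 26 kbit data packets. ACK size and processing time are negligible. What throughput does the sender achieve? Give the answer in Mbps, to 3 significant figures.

t_tx = L/R = 26000/2500000000 = 1.04e-05 s.
t_prop = 3300/204000000 = 1.61765e-05 s; RTT = 3.23529e-05 s.
Cycle = t_tx + RTT = 4.27529e-05 s.
Throughput = L / cycle = 26000 / 4.27529e-05 = 608 Mbps.

608 Mbps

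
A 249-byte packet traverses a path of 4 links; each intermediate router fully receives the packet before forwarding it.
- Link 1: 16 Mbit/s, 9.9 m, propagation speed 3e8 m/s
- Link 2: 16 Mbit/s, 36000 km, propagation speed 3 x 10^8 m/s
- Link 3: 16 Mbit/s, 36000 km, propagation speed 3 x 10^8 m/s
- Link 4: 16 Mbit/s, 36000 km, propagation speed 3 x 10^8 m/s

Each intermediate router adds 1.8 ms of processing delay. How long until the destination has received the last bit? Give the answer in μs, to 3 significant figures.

L = 249 × 8 = 1992 bits.
Transmission delay per hop = L/R = 1992/16000000 = 124.5 μs; 4 hops → 498 μs.
Propagation delays (d/s per hop): 0.033, 120000, 120000, 120000 μs; sum = 360000 μs.
Processing at 3 router(s): 3 × 1.8 ms = 5400 μs.
End-to-end = 366000 μs.

366000 μs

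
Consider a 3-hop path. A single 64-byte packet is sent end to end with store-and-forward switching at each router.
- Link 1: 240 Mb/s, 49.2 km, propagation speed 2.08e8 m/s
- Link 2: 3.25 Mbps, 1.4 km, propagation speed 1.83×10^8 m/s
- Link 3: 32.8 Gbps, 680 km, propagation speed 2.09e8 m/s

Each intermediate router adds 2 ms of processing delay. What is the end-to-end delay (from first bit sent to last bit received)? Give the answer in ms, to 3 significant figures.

7.66 ms

L = 64 × 8 = 512 bits.
Transmission delays (L/R per hop): 0.00213333, 0.157538, 1.56098e-05 ms; sum = 0.159687 ms.
Propagation delays (d/s per hop): 0.236538, 0.00765027, 3.25359 ms; sum = 3.49778 ms.
Processing at 2 router(s): 2 × 2 ms = 4 ms.
End-to-end = 7.66 ms.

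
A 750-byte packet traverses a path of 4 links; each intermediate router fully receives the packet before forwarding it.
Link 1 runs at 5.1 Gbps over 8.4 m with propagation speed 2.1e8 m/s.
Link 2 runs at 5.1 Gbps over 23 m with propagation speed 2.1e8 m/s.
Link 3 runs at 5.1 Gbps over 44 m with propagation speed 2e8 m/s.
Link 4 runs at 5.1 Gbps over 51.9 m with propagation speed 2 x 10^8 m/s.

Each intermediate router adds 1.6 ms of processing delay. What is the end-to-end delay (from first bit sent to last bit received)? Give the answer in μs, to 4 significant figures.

L = 750 × 8 = 6000 bits.
Transmission delay per hop = L/R = 6000/5100000000 = 1.17647 μs; 4 hops → 4.70588 μs.
Propagation delays (d/s per hop): 0.04, 0.109524, 0.22, 0.2595 μs; sum = 0.629024 μs.
Processing at 3 router(s): 3 × 1.6 ms = 4800 μs.
End-to-end = 4805 μs.

4805 μs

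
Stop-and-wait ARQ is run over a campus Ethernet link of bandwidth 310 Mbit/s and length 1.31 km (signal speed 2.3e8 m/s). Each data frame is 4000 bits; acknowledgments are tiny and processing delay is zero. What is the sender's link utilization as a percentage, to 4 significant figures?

t_tx = L/R = 4000/310000000 = 1.29032e-05 s.
t_prop = 1310/2.3e+08 = 5.69565e-06 s; RTT = 1.13913e-05 s.
Cycle = t_tx + RTT = 2.42945e-05 s.
Utilization = t_tx / cycle = 1.29032e-05/2.42945e-05 = 53.11 %.

53.11 %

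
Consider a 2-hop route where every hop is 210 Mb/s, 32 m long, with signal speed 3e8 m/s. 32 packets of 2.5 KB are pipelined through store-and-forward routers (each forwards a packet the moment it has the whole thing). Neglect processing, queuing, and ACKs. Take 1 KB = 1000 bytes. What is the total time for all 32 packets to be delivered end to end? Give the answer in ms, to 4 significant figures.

3.143 ms

Per-hop transmission t_tx = L/R = 20000/210000000 = 0.0952381 ms.
Per-hop propagation t_prop = 32/300000000 = 0.000106667 ms.
Pipeline fill: first packet needs 2·t_tx to clear all hops; remaining 31 packets each add one t_tx.
Total = (2+32-1)·t_tx + 2·t_prop = 33·0.0952381 + 2·0.000106667 = 3.143 ms.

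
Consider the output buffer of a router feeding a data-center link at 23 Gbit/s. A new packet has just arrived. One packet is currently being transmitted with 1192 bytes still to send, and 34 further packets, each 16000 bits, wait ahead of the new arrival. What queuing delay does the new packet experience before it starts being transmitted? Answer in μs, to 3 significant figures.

24.1 μs

Each queued packet: L/R = 16000/23000000000 = 0.695652 μs.
34 queued → 23.6522 μs.
Plus remaining 9536 bits of current packet: 0.414609 μs.
Queuing delay = 24.1 μs.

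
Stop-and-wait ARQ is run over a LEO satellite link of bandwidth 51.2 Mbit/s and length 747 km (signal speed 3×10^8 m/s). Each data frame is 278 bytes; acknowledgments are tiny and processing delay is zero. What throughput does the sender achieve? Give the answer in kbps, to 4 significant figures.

t_tx = L/R = 2224/51200000 = 4.34375e-05 s.
t_prop = 747000/300000000 = 0.00249 s; RTT = 0.00498 s.
Cycle = t_tx + RTT = 0.00502344 s.
Throughput = L / cycle = 2224 / 0.00502344 = 442.7 kbps.

442.7 kbps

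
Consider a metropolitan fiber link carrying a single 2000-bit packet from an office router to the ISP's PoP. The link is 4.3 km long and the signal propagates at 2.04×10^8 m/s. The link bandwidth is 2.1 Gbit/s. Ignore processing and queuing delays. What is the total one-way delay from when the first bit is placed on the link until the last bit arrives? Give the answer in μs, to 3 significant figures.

Transmission delay = L/R = 2000 / 2100000000 = 0.952381 μs.
Propagation delay = d/s = 4300 m / 204000000 m/s = 21.0784 μs.
Total = 22.0 μs.

22.0 μs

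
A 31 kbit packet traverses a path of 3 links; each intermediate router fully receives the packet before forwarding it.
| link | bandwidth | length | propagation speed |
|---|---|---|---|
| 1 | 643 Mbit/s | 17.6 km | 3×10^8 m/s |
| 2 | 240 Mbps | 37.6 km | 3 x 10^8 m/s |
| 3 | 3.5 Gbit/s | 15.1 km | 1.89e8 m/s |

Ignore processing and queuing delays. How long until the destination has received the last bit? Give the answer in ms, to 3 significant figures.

0.450 ms

L = 31000 bits.
Transmission delays (L/R per hop): 0.0482115, 0.129167, 0.00885714 ms; sum = 0.186235 ms.
Propagation delays (d/s per hop): 0.0586667, 0.125333, 0.0798942 ms; sum = 0.263894 ms.
End-to-end = 0.450 ms.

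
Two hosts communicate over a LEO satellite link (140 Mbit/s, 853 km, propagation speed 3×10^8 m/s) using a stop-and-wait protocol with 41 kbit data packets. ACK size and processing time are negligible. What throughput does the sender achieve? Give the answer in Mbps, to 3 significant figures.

6.86 Mbps

t_tx = L/R = 41000/140000000 = 0.000292857 s.
t_prop = 853000/300000000 = 0.00284333 s; RTT = 0.00568667 s.
Cycle = t_tx + RTT = 0.00597952 s.
Throughput = L / cycle = 41000 / 0.00597952 = 6.86 Mbps.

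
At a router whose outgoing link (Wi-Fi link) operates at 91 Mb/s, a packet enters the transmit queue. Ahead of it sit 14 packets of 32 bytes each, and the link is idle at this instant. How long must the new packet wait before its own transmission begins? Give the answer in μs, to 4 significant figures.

Each queued packet: L/R = 256/91000000 = 2.81319 μs.
14 queued → 39.3846 μs.
Queuing delay = 39.38 μs.

39.38 μs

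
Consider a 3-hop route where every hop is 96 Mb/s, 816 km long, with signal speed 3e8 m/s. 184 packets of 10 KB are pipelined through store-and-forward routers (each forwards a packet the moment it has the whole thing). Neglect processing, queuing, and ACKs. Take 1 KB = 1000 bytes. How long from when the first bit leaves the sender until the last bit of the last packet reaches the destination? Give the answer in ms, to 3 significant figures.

Per-hop transmission t_tx = L/R = 80000/96000000 = 0.833333 ms.
Per-hop propagation t_prop = 816000/300000000 = 2.72 ms.
Pipeline fill: first packet needs 3·t_tx to clear all hops; remaining 183 packets each add one t_tx.
Total = (3+184-1)·t_tx + 3·t_prop = 186·0.833333 + 3·2.72 = 163 ms.

163 ms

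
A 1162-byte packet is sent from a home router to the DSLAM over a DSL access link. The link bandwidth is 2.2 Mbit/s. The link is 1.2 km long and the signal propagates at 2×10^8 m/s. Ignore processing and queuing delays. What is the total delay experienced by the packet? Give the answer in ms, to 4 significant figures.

L = 1162 × 8 = 9296 bits.
Transmission delay = L/R = 9296 / 2200000 = 4.22545 ms.
Propagation delay = d/s = 1200 m / 200000000 m/s = 0.006 ms.
Total = 4.231 ms.

4.231 ms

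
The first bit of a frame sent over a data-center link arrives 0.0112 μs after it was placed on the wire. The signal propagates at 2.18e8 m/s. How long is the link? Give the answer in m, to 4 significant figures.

2.442 m

d = s × t_prop = 2.18e+08 × 1.12e-08 = 2.442 m.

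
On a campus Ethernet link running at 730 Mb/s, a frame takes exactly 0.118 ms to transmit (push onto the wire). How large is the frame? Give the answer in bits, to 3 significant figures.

L = R × t_tx = 730000000 b/s × 0.000118 s = 86140 bits.

86100 bits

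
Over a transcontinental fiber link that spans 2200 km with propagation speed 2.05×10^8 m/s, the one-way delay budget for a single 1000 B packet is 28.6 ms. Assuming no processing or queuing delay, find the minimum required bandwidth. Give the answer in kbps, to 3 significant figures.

448 kbps

L = 8000 bits.
Propagation delay = 2200000 / 2.05e+08 = 10.7317 ms.
Transmission budget = 28.6 − 10.7317 = 17.8683 ms.
R ≥ L / t_tx = 8000 bits / 0.0178683 s = 448 kbps.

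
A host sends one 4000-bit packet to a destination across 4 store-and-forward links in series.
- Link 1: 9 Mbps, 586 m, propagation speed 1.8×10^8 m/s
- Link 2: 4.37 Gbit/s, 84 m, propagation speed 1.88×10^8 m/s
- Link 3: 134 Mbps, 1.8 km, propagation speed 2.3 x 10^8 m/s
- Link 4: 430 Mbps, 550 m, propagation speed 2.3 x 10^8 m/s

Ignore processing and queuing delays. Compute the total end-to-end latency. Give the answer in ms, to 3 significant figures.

Transmission delays (L/R per hop): 0.444444, 0.000915332, 0.0298507, 0.00930233 ms; sum = 0.484513 ms.
Propagation delays (d/s per hop): 0.00325556, 0.000446809, 0.00782609, 0.0023913 ms; sum = 0.0139198 ms.
End-to-end = 0.498 ms.

0.498 ms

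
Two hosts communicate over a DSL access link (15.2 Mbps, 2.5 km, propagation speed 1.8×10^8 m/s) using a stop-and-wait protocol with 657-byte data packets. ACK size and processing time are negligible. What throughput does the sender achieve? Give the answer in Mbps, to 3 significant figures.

t_tx = L/R = 5256/15200000 = 0.000345789 s.
t_prop = 2500/180000000 = 1.38889e-05 s; RTT = 2.77778e-05 s.
Cycle = t_tx + RTT = 0.000373567 s.
Throughput = L / cycle = 5256 / 0.000373567 = 14.1 Mbps.

14.1 Mbps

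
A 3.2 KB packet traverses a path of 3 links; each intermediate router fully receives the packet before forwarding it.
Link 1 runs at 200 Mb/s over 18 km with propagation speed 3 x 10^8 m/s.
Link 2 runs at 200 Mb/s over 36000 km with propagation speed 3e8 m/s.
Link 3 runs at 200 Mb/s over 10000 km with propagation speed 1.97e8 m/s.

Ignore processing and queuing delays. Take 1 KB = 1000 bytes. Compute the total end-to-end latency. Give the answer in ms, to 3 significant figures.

171 ms

L = 25600 bits.
Transmission delay per hop = L/R = 25600/200000000 = 0.128 ms; 3 hops → 0.384 ms.
Propagation delays (d/s per hop): 0.06, 120, 50.7614 ms; sum = 170.821 ms.
End-to-end = 171 ms.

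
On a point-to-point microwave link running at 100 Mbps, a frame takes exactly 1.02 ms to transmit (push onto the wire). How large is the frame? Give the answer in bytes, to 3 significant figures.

L = R × t_tx = 100000000 b/s × 0.00102 s = 102000 bits.
In bytes: 102000 / 8 = 12800 bytes.

12800 bytes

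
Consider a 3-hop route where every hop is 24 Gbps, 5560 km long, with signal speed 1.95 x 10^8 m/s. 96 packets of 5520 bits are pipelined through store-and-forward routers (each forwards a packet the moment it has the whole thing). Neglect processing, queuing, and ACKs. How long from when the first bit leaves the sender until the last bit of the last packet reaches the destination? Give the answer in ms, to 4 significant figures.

85.56 ms

Per-hop transmission t_tx = L/R = 5520/24000000000 = 0.00023 ms.
Per-hop propagation t_prop = 5560000/195000000 = 28.5128 ms.
Pipeline fill: first packet needs 3·t_tx to clear all hops; remaining 95 packets each add one t_tx.
Total = (3+96-1)·t_tx + 3·t_prop = 98·0.00023 + 3·28.5128 = 85.56 ms.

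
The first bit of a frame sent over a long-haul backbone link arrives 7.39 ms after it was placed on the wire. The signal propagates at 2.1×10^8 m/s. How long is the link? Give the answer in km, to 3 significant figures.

d = s × t_prop = 210000000 × 0.00739 = 1550 km.

1550 km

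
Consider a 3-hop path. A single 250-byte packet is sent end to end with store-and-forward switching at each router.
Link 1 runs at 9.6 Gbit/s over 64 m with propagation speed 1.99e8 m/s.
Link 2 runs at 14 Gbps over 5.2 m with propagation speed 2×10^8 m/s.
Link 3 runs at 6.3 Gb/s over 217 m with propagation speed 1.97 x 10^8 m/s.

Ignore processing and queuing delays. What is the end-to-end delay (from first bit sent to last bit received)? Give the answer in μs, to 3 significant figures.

2.12 μs

L = 250 × 8 = 2000 bits.
Transmission delays (L/R per hop): 0.208333, 0.142857, 0.31746 μs; sum = 0.668651 μs.
Propagation delays (d/s per hop): 0.321608, 0.026, 1.10152 μs; sum = 1.44913 μs.
End-to-end = 2.12 μs.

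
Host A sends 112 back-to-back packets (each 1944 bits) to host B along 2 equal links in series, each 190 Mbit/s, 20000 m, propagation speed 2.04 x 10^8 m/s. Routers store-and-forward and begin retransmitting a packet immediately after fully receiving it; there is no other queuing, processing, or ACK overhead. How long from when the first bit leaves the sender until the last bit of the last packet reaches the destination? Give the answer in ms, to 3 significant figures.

1.35 ms

Per-hop transmission t_tx = L/R = 1944/190000000 = 0.0102316 ms.
Per-hop propagation t_prop = 20000/204000000 = 0.0980392 ms.
Pipeline fill: first packet needs 2·t_tx to clear all hops; remaining 111 packets each add one t_tx.
Total = (2+112-1)·t_tx + 2·t_prop = 113·0.0102316 + 2·0.0980392 = 1.35 ms.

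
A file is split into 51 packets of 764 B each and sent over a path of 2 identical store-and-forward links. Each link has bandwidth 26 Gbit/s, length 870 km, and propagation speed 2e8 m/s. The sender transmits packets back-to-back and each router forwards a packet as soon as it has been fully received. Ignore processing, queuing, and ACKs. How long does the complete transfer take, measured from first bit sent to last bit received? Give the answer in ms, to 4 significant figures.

Per-hop transmission t_tx = L/R = 6112/26000000000 = 0.000235077 ms.
Per-hop propagation t_prop = 870000/200000000 = 4.35 ms.
Pipeline fill: first packet needs 2·t_tx to clear all hops; remaining 50 packets each add one t_tx.
Total = (2+51-1)·t_tx + 2·t_prop = 52·0.000235077 + 2·4.35 = 8.712 ms.

8.712 ms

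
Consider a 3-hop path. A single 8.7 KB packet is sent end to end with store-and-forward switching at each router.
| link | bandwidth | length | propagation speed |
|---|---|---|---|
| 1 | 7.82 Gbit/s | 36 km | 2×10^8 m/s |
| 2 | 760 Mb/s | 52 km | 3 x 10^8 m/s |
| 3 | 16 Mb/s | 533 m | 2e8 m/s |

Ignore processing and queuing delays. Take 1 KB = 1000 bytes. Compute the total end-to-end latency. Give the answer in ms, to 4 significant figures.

L = 69600 bits.
Transmission delays (L/R per hop): 0.00890026, 0.0915789, 4.35 ms; sum = 4.45048 ms.
Propagation delays (d/s per hop): 0.18, 0.173333, 0.002665 ms; sum = 0.355998 ms.
End-to-end = 4.806 ms.

4.806 ms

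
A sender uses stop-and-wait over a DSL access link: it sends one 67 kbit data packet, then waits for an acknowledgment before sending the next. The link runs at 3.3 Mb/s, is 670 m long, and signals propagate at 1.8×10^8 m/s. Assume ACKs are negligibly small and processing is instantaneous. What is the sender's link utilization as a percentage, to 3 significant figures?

t_tx = L/R = 67000/3300000 = 0.020303 s.
t_prop = 670/180000000 = 3.72222e-06 s; RTT = 7.44444e-06 s.
Cycle = t_tx + RTT = 0.0203105 s.
Utilization = t_tx / cycle = 0.020303/0.0203105 = 100 %.

100 %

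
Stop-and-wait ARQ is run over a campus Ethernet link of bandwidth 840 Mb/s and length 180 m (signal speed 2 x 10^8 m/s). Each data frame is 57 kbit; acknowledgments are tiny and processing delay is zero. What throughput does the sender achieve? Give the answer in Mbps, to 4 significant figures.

t_tx = L/R = 57000/840000000 = 6.78571e-05 s.
t_prop = 180/200000000 = 9e-07 s; RTT = 1.8e-06 s.
Cycle = t_tx + RTT = 6.96571e-05 s.
Throughput = L / cycle = 57000 / 6.96571e-05 = 818.3 Mbps.

818.3 Mbps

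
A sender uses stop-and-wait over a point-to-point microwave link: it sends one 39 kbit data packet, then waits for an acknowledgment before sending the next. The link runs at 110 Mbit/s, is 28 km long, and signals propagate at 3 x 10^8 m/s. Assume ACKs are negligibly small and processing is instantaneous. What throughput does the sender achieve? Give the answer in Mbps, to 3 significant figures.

72.1 Mbps

t_tx = L/R = 39000/110000000 = 0.000354545 s.
t_prop = 28000/300000000 = 9.33333e-05 s; RTT = 0.000186667 s.
Cycle = t_tx + RTT = 0.000541212 s.
Throughput = L / cycle = 39000 / 0.000541212 = 72.1 Mbps.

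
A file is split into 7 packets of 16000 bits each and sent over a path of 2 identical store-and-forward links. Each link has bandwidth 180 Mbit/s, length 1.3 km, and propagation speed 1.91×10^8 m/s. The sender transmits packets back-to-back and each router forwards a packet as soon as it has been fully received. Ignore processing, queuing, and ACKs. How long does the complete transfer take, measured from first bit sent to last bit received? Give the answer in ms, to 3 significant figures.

0.725 ms

Per-hop transmission t_tx = L/R = 16000/180000000 = 0.0888889 ms.
Per-hop propagation t_prop = 1300/191000000 = 0.00680628 ms.
Pipeline fill: first packet needs 2·t_tx to clear all hops; remaining 6 packets each add one t_tx.
Total = (2+7-1)·t_tx + 2·t_prop = 8·0.0888889 + 2·0.00680628 = 0.725 ms.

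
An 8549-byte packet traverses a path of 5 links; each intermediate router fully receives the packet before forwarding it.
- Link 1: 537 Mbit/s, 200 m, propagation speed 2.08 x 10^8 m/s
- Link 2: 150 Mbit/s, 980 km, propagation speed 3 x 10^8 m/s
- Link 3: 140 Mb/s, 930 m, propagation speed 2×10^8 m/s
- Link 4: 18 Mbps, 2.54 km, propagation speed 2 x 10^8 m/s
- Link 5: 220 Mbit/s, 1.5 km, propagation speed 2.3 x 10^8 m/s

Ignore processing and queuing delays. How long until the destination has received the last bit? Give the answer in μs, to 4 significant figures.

8474 μs

L = 8549 × 8 = 68392 bits.
Transmission delays (L/R per hop): 127.359, 455.947, 488.514, 3799.56, 310.873 μs; sum = 5182.25 μs.
Propagation delays (d/s per hop): 0.961538, 3266.67, 4.65, 12.7, 6.52174 μs; sum = 3291.5 μs.
End-to-end = 8474 μs.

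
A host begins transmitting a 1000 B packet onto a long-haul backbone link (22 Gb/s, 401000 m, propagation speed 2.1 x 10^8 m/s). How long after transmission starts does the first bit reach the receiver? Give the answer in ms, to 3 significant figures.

First bit experiences only propagation delay: d/s = 401000/210000000 = 1.91 ms.

1.91 ms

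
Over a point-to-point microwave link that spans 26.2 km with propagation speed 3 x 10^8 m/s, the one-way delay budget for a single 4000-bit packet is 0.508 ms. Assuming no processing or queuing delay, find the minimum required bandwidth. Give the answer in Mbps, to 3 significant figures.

9.51 Mbps

Propagation delay = 26200 / 300000000 = 0.0873333 ms.
Transmission budget = 0.508 − 0.0873333 = 0.420667 ms.
R ≥ L / t_tx = 4000 bits / 0.000420667 s = 9.51 Mbps.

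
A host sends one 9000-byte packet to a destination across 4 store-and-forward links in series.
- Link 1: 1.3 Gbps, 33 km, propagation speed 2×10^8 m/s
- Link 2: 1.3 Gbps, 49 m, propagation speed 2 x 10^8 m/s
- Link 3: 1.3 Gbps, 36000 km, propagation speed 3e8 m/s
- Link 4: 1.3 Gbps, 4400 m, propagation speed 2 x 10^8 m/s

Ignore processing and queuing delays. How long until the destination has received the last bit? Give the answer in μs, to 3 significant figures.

L = 9000 × 8 = 72000 bits.
Transmission delay per hop = L/R = 72000/1300000000 = 55.3846 μs; 4 hops → 221.538 μs.
Propagation delays (d/s per hop): 165, 0.245, 120000, 22 μs; sum = 120187 μs.
End-to-end = 120000 μs.

120000 μs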